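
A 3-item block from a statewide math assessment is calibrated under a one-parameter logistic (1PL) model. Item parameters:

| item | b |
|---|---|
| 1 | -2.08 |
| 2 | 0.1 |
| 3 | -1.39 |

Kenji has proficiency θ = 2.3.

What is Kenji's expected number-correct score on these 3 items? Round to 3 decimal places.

P(θ) = 1 / (1 + exp(−(θ − b)))
P_1 = 1/(1+e^{-4.3800}) = 0.9876
P_2 = 1/(1+e^{-2.2000}) = 0.9002
P_3 = 1/(1+e^{-3.6900}) = 0.9756
E[score] = 0.9876 + 0.9002 + 0.9756 = 2.8635

2.864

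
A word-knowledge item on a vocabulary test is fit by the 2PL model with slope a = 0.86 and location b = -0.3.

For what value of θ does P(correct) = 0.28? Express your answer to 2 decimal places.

-1.40

P(θ) = 1 / (1 + exp(−a(θ − b)))
logit = ln(0.2800/0.7200) = -0.9445
θ = b + logit/(a) = -0.3 + (-0.9445)/0.8600 = -1.3982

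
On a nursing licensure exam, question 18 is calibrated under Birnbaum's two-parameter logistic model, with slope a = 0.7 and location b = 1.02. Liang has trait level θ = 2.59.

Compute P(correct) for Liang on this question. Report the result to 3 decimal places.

0.750

P(θ) = 1 / (1 + exp(−a(θ − b)))
Exponent: 0.7 × (2.59 − 1.02) = 1.0990
1/(1 + e^{-1.0990}) = 0.7501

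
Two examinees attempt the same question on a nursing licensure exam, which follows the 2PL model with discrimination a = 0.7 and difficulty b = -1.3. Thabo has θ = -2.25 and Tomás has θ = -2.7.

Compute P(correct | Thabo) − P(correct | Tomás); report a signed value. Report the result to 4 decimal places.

P(θ) = 1 / (1 + exp(−a(θ − b)))
P(Thabo) = 0.3396  [exponent -0.6650]
P(Tomás) = 0.2729  [exponent -0.9800]
Difference = 0.3396 − 0.2729 = 0.0667

0.0667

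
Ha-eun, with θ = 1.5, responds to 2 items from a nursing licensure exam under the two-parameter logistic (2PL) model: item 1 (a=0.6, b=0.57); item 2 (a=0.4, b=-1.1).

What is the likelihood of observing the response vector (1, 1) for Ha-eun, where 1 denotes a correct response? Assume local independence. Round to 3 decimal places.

0.470

P(θ) = 1 / (1 + exp(−a(θ − b)))
P_1 = 1/(1+e^{-0.5580}) = 0.6360
P_2 = 1/(1+e^{-1.0400}) = 0.7389
L = P_1 × P_2 = 0.6360 × 0.7389 = 0.46990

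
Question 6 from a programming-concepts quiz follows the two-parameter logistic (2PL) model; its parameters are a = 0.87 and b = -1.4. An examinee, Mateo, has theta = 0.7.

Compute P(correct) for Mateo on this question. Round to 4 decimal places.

P(theta) = 1 / (1 + exp(−a(theta − b)))
Exponent: 0.87 × (0.7 − (-1.4)) = 1.8270
1/(1 + e^{-1.8270}) = 0.8614

0.8614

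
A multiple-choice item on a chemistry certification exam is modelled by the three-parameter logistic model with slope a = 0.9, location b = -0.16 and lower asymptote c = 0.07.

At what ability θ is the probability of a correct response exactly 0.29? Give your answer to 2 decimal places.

-1.46

P(θ) = c + (1 − c) · 1 / (1 + exp(−a(θ − b)))
Remove guessing floor: (0.29 − 0.07)/(1 − 0.07) = 0.2366
logit = ln(0.2366/0.7634) = -1.1716
θ = b + logit/(a) = -0.16 + (-1.1716)/0.9000 = -1.4618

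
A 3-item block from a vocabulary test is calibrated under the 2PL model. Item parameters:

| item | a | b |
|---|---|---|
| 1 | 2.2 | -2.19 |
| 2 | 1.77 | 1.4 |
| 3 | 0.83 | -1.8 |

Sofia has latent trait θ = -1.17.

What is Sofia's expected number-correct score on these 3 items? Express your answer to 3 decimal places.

P(θ) = 1 / (1 + exp(−a(θ − b)))
P_1 = 1/(1+e^{-2.2440}) = 0.9041
P_2 = 1/(1+e^{4.5489}) = 0.0105
P_3 = 1/(1+e^{-0.5229}) = 0.6278
E[score] = 0.9041 + 0.0105 + 0.6278 = 1.5424

1.542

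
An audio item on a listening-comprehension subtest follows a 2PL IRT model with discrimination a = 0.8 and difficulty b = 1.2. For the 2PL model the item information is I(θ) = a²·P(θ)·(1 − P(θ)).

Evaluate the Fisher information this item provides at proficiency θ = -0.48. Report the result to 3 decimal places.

P = 1/(1+e^{1.3440}) = 0.2069
P(1−P) = 0.2069 × 0.7931 = 0.1641
I = a² × P(1−P) = 0.8² × 0.1641 = 0.10500

0.105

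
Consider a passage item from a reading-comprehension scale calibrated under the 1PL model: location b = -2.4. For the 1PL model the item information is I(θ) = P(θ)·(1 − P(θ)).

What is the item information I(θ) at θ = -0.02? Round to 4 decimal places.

0.0775

P = 1/(1+e^{-2.3800}) = 0.9153
P(1−P) = 0.9153 × 0.0847 = 0.0775
I = P(1−P) = 0.07753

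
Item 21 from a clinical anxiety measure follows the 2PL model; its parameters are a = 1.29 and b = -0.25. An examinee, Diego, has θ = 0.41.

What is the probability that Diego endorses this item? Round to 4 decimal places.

P(θ) = 1 / (1 + exp(−a(θ − b)))
Exponent: 1.29 × (0.41 − (-0.25)) = 0.8514
1/(1 + e^{-0.8514}) = 0.7009

0.7009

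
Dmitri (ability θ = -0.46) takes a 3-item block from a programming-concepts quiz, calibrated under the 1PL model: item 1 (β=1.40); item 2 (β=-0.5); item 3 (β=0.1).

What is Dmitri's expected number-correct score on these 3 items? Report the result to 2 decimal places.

1.01

P(θ) = 1 / (1 + exp(−(θ − β)))
P_1 = 1/(1+e^{1.8600}) = 0.1347
P_2 = 1/(1+e^{-0.0400}) = 0.5100
P_3 = 1/(1+e^{0.5600}) = 0.3635
E[score] = 0.1347 + 0.5100 + 0.3635 = 1.0082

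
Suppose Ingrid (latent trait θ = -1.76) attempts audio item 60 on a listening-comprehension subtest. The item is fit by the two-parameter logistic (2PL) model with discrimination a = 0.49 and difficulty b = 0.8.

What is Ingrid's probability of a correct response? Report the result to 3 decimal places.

P(θ) = 1 / (1 + exp(−a(θ − b)))
Exponent: 0.49 × (-1.76 − 0.8) = -1.2544
1/(1 + e^{1.2544}) = 0.2219

0.222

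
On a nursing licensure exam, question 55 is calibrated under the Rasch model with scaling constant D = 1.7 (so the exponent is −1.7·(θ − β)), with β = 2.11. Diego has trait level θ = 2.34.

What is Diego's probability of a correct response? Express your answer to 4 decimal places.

0.5965

P(θ) = 1 / (1 + exp(−D·(θ − β)))
Exponent: 1.7 × (2.34 − 2.11) = 0.3910
1/(1 + e^{-0.3910}) = 0.5965
P = 0.5965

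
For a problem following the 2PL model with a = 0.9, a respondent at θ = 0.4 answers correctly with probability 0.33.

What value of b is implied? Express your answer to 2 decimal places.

P(θ) = 1 / (1 + exp(−a(θ − b)))
logit(0.33) = ln(0.33/0.67) = -0.7082
b = θ − logit/(a) = 0.4 − (-0.7082)/0.9000 = 1.1869

1.19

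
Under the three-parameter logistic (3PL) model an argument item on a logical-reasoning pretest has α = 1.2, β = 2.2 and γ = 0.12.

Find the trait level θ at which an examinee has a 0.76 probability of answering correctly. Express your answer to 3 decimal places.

3.017

P(θ) = γ + (1 − γ) · 1 / (1 + exp(−α(θ − β)))
Remove guessing floor: (0.76 − 0.12)/(1 − 0.12) = 0.7273
logit = ln(0.7273/0.2727) = 0.9808
θ = β + logit/(α) = 2.2 + 0.9808/1.2000 = 3.0174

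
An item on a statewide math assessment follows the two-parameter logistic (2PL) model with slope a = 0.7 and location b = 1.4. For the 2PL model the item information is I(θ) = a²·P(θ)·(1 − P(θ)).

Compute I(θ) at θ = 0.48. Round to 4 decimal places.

P = 1/(1+e^{0.6440}) = 0.3443
P(1−P) = 0.3443 × 0.6557 = 0.2258
I = a² × P(1−P) = 0.7² × 0.2258 = 0.11063

0.1106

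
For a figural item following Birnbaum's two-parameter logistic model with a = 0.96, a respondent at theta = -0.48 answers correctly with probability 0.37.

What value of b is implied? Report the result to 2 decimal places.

P(theta) = 1 / (1 + exp(−a(theta − b)))
logit(0.37) = ln(0.37/0.63) = -0.5322
b = theta − logit/(a) = -0.48 − (-0.5322)/0.9600 = 0.0744

0.07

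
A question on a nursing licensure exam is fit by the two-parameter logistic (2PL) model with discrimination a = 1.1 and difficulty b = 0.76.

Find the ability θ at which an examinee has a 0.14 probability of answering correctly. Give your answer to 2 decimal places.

P(θ) = 1 / (1 + exp(−a(θ − b)))
logit = ln(0.1400/0.8600) = -1.8153
θ = b + logit/(a) = 0.76 + (-1.8153)/1.1000 = -0.8903

-0.89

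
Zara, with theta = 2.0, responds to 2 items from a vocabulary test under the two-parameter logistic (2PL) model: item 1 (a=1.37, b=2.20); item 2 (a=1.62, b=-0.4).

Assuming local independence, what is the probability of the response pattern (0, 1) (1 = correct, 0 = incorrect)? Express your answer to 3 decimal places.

P(theta) = 1 / (1 + exp(−a(theta − b)))
P_1 = 1/(1+e^{0.2740}) = 0.4319
P_2 = 1/(1+e^{-3.8880}) = 0.9799
L = (1−P_1) × P_2 = 0.5681 × 0.9799 = 0.55667

0.557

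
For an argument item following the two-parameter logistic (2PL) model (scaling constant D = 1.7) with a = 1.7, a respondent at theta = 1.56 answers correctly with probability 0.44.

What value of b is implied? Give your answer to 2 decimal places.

1.64

P(theta) = 1 / (1 + exp(−D·a(theta − b)))
logit(0.44) = ln(0.44/0.56) = -0.2412
b = theta − logit/(1.7·a) = 1.56 − (-0.2412)/2.8900 = 1.6434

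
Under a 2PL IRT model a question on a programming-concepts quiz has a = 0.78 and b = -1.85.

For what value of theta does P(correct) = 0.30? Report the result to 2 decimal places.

-2.94

P(theta) = 1 / (1 + exp(−a(theta − b)))
logit = ln(0.3000/0.7000) = -0.8473
theta = b + logit/(a) = -1.85 + (-0.8473)/0.7800 = -2.9363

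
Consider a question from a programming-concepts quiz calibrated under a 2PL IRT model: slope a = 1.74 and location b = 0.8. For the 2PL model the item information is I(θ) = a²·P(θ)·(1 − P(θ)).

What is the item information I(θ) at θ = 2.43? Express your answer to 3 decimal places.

P = 1/(1+e^{-2.8362}) = 0.9446
P(1−P) = 0.9446 × 0.0554 = 0.0523
I = a² × P(1−P) = 1.74² × 0.0523 = 0.15843

0.158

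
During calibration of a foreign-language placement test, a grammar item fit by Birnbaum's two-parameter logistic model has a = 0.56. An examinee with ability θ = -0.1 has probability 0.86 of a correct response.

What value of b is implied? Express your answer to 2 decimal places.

P(θ) = 1 / (1 + exp(−a(θ − b)))
logit(0.86) = ln(0.86/0.14) = 1.8153
b = θ − logit/(a) = -0.1 − 1.8153/0.5600 = -3.3416

-3.34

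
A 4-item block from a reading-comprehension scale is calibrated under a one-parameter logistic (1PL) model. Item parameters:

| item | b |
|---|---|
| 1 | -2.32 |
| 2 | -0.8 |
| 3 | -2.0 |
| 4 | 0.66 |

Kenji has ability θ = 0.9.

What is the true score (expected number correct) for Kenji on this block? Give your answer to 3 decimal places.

P(θ) = 1 / (1 + exp(−(θ − b)))
P_1 = 1/(1+e^{-3.2200}) = 0.9616
P_2 = 1/(1+e^{-1.7000}) = 0.8455
P_3 = 1/(1+e^{-2.9000}) = 0.9478
P_4 = 1/(1+e^{-0.2400}) = 0.5597
E[score] = 0.9616 + 0.8455 + 0.9478 + 0.5597 = 3.3147

3.315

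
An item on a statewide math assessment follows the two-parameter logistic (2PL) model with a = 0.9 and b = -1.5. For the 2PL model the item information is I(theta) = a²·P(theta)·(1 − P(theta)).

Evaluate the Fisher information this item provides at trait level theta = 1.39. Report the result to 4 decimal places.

0.0521

P = 1/(1+e^{-2.6010}) = 0.9309
P(1−P) = 0.9309 × 0.0691 = 0.0643
I = a² × P(1−P) = 0.9² × 0.0643 = 0.05209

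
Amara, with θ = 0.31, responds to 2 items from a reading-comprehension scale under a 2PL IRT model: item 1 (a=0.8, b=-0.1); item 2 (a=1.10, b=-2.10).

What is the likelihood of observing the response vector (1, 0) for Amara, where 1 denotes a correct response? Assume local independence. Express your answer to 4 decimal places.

0.0383

P(θ) = 1 / (1 + exp(−a(θ − b)))
P_1 = 1/(1+e^{-0.3280}) = 0.5813
P_2 = 1/(1+e^{-2.6510}) = 0.9341
L = P_1 × (1−P_2) = 0.5813 × 0.0659 = 0.03832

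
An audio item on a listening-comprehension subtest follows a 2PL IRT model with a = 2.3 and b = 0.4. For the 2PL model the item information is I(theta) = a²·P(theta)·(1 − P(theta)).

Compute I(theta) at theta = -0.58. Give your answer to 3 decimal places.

P = 1/(1+e^{2.2540}) = 0.0950
P(1−P) = 0.0950 × 0.9050 = 0.0860
I = a² × P(1−P) = 2.3² × 0.0860 = 0.45483

0.455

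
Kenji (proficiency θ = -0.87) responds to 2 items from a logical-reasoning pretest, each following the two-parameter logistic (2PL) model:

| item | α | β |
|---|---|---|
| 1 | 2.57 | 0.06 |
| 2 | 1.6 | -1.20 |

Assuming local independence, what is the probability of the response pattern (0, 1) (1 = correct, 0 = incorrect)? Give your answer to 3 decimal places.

0.576

P(θ) = 1 / (1 + exp(−α(θ − β)))
P_1 = 1/(1+e^{2.3901}) = 0.0839
P_2 = 1/(1+e^{-0.5280}) = 0.6290
L = (1−P_1) × P_2 = 0.9161 × 0.6290 = 0.57622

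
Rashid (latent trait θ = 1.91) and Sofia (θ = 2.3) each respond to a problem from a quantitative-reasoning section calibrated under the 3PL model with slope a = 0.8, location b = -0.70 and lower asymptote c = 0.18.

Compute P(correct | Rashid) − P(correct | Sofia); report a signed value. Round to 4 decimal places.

P(θ) = c + (1 − c) · 1 / (1 + exp(−a(θ − b)))
P(Rashid) = 0.9096  [exponent 2.0880]
P(Sofia) = 0.9318  [exponent 2.4000]
Difference = 0.9096 − 0.9318 = -0.0222

-0.0222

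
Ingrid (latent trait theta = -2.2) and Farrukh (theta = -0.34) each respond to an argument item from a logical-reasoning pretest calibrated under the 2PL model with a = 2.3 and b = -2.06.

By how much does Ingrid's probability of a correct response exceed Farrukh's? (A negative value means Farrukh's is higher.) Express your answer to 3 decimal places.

P(theta) = 1 / (1 + exp(−a(theta − b)))
P(Ingrid) = 0.4202  [exponent -0.3220]
P(Farrukh) = 0.9812  [exponent 3.9560]
Difference = 0.4202 − 0.9812 = -0.5610

-0.561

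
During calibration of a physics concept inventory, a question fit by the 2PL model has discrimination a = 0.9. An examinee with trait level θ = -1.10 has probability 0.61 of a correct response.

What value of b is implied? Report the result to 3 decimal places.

-1.597

P(θ) = 1 / (1 + exp(−a(θ − b)))
logit(0.61) = ln(0.61/0.39) = 0.4473
b = θ − logit/(a) = -1.10 − 0.4473/0.9000 = -1.5970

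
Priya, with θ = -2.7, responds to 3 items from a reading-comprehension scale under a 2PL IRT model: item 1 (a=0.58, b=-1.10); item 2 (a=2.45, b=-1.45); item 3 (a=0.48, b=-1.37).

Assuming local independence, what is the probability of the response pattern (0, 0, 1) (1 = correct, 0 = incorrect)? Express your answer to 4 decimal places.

P(θ) = 1 / (1 + exp(−a(θ − b)))
P_1 = 1/(1+e^{0.9280}) = 0.2833
P_2 = 1/(1+e^{3.0625}) = 0.0447
P_3 = 1/(1+e^{0.6384}) = 0.3456
L = (1−P_1) × (1−P_2) × P_3 = 0.7167 × 0.9553 × 0.3456 = 0.23662

0.2366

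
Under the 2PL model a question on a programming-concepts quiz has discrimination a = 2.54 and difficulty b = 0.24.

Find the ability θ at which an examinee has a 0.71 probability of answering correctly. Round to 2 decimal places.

0.59

P(θ) = 1 / (1 + exp(−a(θ − b)))
logit = ln(0.7100/0.2900) = 0.8954
θ = b + logit/(a) = 0.24 + 0.8954/2.5400 = 0.5925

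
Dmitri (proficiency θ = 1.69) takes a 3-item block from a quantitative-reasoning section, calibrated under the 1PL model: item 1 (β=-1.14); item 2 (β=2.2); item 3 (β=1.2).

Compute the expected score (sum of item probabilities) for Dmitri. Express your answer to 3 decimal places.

P(θ) = 1 / (1 + exp(−(θ − β)))
P_1 = 1/(1+e^{-2.8300}) = 0.9443
P_2 = 1/(1+e^{0.5100}) = 0.3752
P_3 = 1/(1+e^{-0.4900}) = 0.6201
E[score] = 0.9443 + 0.3752 + 0.6201 = 1.9396

1.940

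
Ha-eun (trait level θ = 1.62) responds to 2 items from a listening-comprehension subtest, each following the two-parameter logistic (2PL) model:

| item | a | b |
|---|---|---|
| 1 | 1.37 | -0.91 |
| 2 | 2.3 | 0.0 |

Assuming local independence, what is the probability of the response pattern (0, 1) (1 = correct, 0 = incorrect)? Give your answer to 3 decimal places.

0.030

P(θ) = 1 / (1 + exp(−a(θ − b)))
P_1 = 1/(1+e^{-3.4661}) = 0.9697
P_2 = 1/(1+e^{-3.7260}) = 0.9765
L = (1−P_1) × P_2 = 0.0303 × 0.9765 = 0.02958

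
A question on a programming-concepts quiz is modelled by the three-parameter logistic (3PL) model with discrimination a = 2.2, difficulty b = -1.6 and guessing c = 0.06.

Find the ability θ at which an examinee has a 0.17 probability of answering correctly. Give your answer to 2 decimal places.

-2.52

P(θ) = c + (1 − c) · 1 / (1 + exp(−a(θ − b)))
Remove guessing floor: (0.17 − 0.06)/(1 − 0.06) = 0.1170
logit = ln(0.1170/0.8830) = -2.0209
θ = b + logit/(a) = -1.6 + (-2.0209)/2.2000 = -2.5186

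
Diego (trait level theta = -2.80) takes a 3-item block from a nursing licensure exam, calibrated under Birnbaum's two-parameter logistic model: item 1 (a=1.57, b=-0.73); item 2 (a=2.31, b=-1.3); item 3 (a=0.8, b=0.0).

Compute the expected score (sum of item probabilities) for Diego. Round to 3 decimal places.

0.164

P(theta) = 1 / (1 + exp(−a(theta − b)))
P_1 = 1/(1+e^{3.2499}) = 0.0373
P_2 = 1/(1+e^{3.4650}) = 0.0303
P_3 = 1/(1+e^{2.2400}) = 0.0962
E[score] = 0.0373 + 0.0303 + 0.0962 = 0.1639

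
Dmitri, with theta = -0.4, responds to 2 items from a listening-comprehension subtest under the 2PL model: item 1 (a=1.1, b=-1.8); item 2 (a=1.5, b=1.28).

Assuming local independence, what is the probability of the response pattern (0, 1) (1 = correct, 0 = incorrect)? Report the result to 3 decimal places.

0.013

P(theta) = 1 / (1 + exp(−a(theta − b)))
P_1 = 1/(1+e^{-1.5400}) = 0.8235
P_2 = 1/(1+e^{2.5200}) = 0.0745
L = (1−P_1) × P_2 = 0.1765 × 0.0745 = 0.01315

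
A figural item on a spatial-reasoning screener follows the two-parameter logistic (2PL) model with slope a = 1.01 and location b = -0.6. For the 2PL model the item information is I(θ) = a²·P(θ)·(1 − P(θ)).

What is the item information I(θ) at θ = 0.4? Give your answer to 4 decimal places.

0.1996

P = 1/(1+e^{-1.0100}) = 0.7330
P(1−P) = 0.7330 × 0.2670 = 0.1957
I = a² × P(1−P) = 1.01² × 0.1957 = 0.19964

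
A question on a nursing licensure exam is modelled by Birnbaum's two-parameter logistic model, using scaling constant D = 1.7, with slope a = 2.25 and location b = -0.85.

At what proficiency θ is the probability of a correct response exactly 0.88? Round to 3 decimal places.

-0.329

P(θ) = 1 / (1 + exp(−D·a(θ − b)))
logit = ln(0.8800/0.1200) = 1.9924
θ = b + logit/(1.7·a) = -0.85 + 1.9924/3.8250 = -0.3291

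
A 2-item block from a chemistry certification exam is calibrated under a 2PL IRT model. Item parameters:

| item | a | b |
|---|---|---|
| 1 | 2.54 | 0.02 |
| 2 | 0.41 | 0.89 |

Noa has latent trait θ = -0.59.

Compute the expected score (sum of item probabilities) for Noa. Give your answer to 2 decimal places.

P(θ) = 1 / (1 + exp(−a(θ − b)))
P_1 = 1/(1+e^{1.5494}) = 0.1752
P_2 = 1/(1+e^{0.6068}) = 0.3528
E[score] = 0.1752 + 0.3528 = 0.5280

0.53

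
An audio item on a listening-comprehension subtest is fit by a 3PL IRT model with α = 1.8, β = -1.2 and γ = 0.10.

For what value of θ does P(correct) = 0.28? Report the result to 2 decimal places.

P(θ) = γ + (1 − γ) · 1 / (1 + exp(−α(θ − β)))
Remove guessing floor: (0.28 − 0.10)/(1 − 0.10) = 0.2000
logit = ln(0.2000/0.8000) = -1.3863
θ = β + logit/(α) = -1.2 + (-1.3863)/1.8000 = -1.9702

-1.97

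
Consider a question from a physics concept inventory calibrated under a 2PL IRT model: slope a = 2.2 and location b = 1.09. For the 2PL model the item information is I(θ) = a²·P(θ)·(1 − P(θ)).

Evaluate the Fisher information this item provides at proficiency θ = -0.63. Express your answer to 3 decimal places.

0.105

P = 1/(1+e^{3.7840}) = 0.0222
P(1−P) = 0.0222 × 0.9778 = 0.0217
I = a² × P(1−P) = 2.2² × 0.0217 = 0.10518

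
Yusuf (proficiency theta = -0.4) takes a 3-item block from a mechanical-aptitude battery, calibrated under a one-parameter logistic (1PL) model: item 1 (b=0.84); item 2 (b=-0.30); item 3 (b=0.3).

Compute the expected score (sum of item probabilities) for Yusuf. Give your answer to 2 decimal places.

1.03

P(theta) = 1 / (1 + exp(−(theta − b)))
P_1 = 1/(1+e^{1.2400}) = 0.2244
P_2 = 1/(1+e^{0.1000}) = 0.4750
P_3 = 1/(1+e^{0.7000}) = 0.3318
E[score] = 0.2244 + 0.4750 + 0.3318 = 1.0313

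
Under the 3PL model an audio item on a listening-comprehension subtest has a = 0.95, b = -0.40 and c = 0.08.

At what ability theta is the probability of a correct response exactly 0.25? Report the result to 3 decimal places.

P(theta) = c + (1 − c) · 1 / (1 + exp(−a(theta − b)))
Remove guessing floor: (0.25 − 0.08)/(1 − 0.08) = 0.1848
logit = ln(0.1848/0.8152) = -1.4843
theta = b + logit/(a) = -0.40 + (-1.4843)/0.9500 = -1.9624

-1.962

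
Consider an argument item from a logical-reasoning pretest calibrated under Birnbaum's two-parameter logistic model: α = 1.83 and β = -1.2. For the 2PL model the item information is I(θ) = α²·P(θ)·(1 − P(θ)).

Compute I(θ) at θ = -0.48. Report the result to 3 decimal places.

0.558

P = 1/(1+e^{-1.3176}) = 0.7888
P(1−P) = 0.7888 × 0.2112 = 0.1666
I = α² × P(1−P) = 1.83² × 0.1666 = 0.55794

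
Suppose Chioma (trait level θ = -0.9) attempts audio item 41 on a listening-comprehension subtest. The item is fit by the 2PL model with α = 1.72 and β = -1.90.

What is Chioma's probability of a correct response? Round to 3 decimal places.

P(θ) = 1 / (1 + exp(−α(θ − β)))
Exponent: 1.72 × (-0.9 − (-1.90)) = 1.7200
1/(1 + e^{-1.7200}) = 0.8481

0.848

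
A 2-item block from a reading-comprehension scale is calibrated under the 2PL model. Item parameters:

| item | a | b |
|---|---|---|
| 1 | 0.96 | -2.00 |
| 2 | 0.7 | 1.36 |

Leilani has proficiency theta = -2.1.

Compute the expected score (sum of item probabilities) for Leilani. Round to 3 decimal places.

0.558

P(theta) = 1 / (1 + exp(−a(theta − b)))
P_1 = 1/(1+e^{0.0960}) = 0.4760
P_2 = 1/(1+e^{2.4220}) = 0.0815
E[score] = 0.4760 + 0.0815 = 0.5575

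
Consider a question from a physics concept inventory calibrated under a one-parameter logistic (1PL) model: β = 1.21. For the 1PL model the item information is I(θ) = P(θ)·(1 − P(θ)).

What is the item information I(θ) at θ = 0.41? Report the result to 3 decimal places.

P = 1/(1+e^{0.8000}) = 0.3100
P(1−P) = 0.3100 × 0.6900 = 0.2139
I = P(1−P) = 0.21391

0.214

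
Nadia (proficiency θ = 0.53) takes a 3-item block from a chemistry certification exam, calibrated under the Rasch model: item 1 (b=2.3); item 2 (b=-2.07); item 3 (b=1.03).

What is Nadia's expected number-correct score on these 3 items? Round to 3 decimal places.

P(θ) = 1 / (1 + exp(−(θ − b)))
P_1 = 1/(1+e^{1.7700}) = 0.1455
P_2 = 1/(1+e^{-2.6000}) = 0.9309
P_3 = 1/(1+e^{0.5000}) = 0.3775
E[score] = 0.1455 + 0.9309 + 0.3775 = 1.4539

1.454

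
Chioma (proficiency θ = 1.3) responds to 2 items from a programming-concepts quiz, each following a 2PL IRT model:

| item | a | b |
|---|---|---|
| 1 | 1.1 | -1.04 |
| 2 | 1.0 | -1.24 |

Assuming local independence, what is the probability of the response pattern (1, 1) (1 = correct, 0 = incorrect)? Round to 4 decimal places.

0.8612

P(θ) = 1 / (1 + exp(−a(θ − b)))
P_1 = 1/(1+e^{-2.5740}) = 0.9292
P_2 = 1/(1+e^{-2.5400}) = 0.9269
L = P_1 × P_2 = 0.9292 × 0.9269 = 0.86125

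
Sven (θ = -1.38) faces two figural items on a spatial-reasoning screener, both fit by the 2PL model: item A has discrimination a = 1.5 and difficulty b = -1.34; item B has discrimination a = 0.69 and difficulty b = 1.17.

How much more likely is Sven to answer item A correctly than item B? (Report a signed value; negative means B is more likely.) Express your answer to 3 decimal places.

P(θ) = 1 / (1 + exp(−a(θ − b)))
P_A = 0.4850
P_B = 0.1469
P_A − P_B = 0.3382

0.338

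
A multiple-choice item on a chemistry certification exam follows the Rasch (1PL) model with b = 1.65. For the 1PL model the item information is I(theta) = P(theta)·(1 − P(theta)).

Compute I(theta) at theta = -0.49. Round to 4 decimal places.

P = 1/(1+e^{2.1400}) = 0.1053
P(1−P) = 0.1053 × 0.8947 = 0.0942
I = P(1−P) = 0.09419

0.0942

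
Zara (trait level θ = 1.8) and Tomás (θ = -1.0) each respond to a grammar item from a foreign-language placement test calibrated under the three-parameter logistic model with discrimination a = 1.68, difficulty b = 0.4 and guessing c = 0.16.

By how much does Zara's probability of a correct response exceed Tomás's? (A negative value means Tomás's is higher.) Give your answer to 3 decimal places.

0.694

P(θ) = c + (1 − c) · 1 / (1 + exp(−a(θ − b)))
P(Zara) = 0.9270  [exponent 2.3520]
P(Tomás) = 0.2330  [exponent -2.3520]
Difference = 0.9270 − 0.2330 = 0.6940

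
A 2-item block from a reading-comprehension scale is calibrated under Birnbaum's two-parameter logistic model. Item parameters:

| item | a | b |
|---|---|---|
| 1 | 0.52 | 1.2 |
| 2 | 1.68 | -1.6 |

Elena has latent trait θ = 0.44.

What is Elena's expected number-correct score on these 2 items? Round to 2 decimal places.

1.37

P(θ) = 1 / (1 + exp(−a(θ − b)))
P_1 = 1/(1+e^{0.3952}) = 0.4025
P_2 = 1/(1+e^{-3.4272}) = 0.9685
E[score] = 0.4025 + 0.9685 = 1.3710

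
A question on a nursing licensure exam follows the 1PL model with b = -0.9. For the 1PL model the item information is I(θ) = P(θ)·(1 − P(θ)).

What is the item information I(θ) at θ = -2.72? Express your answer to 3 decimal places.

0.120

P = 1/(1+e^{1.8200}) = 0.1394
P(1−P) = 0.1394 × 0.8606 = 0.1200
I = P(1−P) = 0.11999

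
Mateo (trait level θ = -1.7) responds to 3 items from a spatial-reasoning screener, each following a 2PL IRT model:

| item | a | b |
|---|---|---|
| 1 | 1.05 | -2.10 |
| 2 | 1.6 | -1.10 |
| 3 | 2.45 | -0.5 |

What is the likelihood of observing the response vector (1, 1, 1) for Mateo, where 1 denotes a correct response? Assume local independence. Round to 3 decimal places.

0.008

P(θ) = 1 / (1 + exp(−a(θ − b)))
P_1 = 1/(1+e^{-0.4200}) = 0.6035
P_2 = 1/(1+e^{0.9600}) = 0.2769
P_3 = 1/(1+e^{2.9400}) = 0.0502
L = P_1 × P_2 × P_3 = 0.6035 × 0.2769 × 0.0502 = 0.00839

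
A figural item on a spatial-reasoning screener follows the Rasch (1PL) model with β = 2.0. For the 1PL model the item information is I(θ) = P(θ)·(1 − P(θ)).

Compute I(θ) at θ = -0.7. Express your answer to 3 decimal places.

P = 1/(1+e^{2.7000}) = 0.0630
P(1−P) = 0.0630 × 0.9370 = 0.0590
I = P(1−P) = 0.05901

0.059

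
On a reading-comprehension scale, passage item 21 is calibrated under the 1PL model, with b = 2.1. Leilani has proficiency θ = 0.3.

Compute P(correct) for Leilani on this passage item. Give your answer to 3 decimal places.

P(θ) = 1 / (1 + exp(−(θ − b)))
Exponent: (0.3 − 2.1) = -1.8000
1/(1 + e^{1.8000}) = 0.1419
P = 0.1419

0.142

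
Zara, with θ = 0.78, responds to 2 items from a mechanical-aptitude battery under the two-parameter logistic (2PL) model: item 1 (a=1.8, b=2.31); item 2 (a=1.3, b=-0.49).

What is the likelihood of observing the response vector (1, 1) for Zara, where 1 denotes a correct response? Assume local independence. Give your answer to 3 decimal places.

0.050

P(θ) = 1 / (1 + exp(−a(θ − b)))
P_1 = 1/(1+e^{2.7540}) = 0.0599
P_2 = 1/(1+e^{-1.6510}) = 0.8390
L = P_1 × P_2 = 0.0599 × 0.8390 = 0.05023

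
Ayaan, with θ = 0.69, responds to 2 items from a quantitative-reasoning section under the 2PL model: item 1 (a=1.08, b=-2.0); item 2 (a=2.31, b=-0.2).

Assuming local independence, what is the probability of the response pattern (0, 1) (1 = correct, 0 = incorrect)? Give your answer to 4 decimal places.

P(θ) = 1 / (1 + exp(−a(θ − b)))
P_1 = 1/(1+e^{-2.9052}) = 0.9481
P_2 = 1/(1+e^{-2.0559}) = 0.8865
L = (1−P_1) × P_2 = 0.0519 × 0.8865 = 0.04601

0.0460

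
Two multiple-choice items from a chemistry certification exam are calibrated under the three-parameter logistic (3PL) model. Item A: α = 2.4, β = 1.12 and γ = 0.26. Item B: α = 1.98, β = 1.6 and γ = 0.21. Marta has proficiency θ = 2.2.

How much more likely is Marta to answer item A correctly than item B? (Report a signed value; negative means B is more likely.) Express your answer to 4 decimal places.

P(θ) = γ + (1 − γ) · 1 / (1 + exp(−α(θ − β)))
P_A = 0.9485
P_B = 0.8154
P_A − P_B = 0.1330

0.1330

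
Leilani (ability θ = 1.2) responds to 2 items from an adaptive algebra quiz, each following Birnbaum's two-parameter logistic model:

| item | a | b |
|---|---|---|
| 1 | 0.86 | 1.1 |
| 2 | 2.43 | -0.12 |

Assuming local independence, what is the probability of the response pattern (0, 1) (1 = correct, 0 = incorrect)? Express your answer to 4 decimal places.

0.4599

P(θ) = 1 / (1 + exp(−a(θ − b)))
P_1 = 1/(1+e^{-0.0860}) = 0.5215
P_2 = 1/(1+e^{-3.2076}) = 0.9611
L = (1−P_1) × P_2 = 0.4785 × 0.9611 = 0.45991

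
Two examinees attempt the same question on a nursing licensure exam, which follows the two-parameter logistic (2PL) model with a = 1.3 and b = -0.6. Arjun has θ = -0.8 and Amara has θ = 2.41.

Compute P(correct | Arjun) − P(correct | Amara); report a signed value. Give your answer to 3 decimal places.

-0.545

P(θ) = 1 / (1 + exp(−a(θ − b)))
P(Arjun) = 0.4354  [exponent -0.2600]
P(Amara) = 0.9804  [exponent 3.9130]
Difference = 0.4354 − 0.9804 = -0.5450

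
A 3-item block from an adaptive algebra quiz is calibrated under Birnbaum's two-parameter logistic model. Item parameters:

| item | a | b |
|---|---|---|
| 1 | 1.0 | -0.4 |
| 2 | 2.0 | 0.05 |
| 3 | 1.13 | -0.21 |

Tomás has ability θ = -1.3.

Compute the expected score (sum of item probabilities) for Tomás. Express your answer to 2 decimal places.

P(θ) = 1 / (1 + exp(−a(θ − b)))
P_1 = 1/(1+e^{0.9000}) = 0.2891
P_2 = 1/(1+e^{2.7000}) = 0.0630
P_3 = 1/(1+e^{1.2317}) = 0.2259
E[score] = 0.2891 + 0.0630 + 0.2259 = 0.5779

0.58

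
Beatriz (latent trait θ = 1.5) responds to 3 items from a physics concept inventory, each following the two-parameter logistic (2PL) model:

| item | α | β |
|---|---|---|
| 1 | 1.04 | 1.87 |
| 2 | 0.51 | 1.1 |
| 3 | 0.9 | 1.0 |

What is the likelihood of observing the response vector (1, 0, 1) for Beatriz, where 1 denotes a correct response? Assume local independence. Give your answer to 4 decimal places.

P(θ) = 1 / (1 + exp(−α(θ − β)))
P_1 = 1/(1+e^{0.3848}) = 0.4050
P_2 = 1/(1+e^{-0.2040}) = 0.5508
P_3 = 1/(1+e^{-0.4500}) = 0.6106
L = P_1 × (1−P_2) × P_3 = 0.4050 × 0.4492 × 0.6106 = 0.11108

0.1111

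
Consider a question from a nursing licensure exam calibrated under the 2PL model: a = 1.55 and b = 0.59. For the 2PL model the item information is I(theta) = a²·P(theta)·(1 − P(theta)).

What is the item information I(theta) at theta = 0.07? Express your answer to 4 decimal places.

0.5127

P = 1/(1+e^{0.8060}) = 0.3087
P(1−P) = 0.3087 × 0.6913 = 0.2134
I = a² × P(1−P) = 1.55² × 0.2134 = 0.51274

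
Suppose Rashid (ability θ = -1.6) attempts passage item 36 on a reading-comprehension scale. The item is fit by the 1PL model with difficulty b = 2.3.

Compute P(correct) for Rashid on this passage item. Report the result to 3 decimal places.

P(θ) = 1 / (1 + exp(−(θ − b)))
Exponent: (-1.6 − 2.3) = -3.9000
1/(1 + e^{3.9000}) = 0.0198
P = 0.0198

0.020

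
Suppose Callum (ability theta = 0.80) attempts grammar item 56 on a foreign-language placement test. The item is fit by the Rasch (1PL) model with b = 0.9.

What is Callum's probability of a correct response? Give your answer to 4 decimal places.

P(theta) = 1 / (1 + exp(−(theta − b)))
Exponent: (0.80 − 0.9) = -0.1000
1/(1 + e^{0.1000}) = 0.4750
P = 0.4750

0.4750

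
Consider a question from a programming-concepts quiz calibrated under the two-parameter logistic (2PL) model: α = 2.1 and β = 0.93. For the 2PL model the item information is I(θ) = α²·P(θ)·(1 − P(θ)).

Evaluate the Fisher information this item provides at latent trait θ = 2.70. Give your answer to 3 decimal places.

0.102

P = 1/(1+e^{-3.7170}) = 0.9763
P(1−P) = 0.9763 × 0.0237 = 0.0232
I = α² × P(1−P) = 2.1² × 0.0232 = 0.10217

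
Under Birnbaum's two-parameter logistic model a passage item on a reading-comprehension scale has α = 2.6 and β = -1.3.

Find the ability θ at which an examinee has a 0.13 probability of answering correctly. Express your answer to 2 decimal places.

P(θ) = 1 / (1 + exp(−α(θ − β)))
logit = ln(0.1300/0.8700) = -1.9010
θ = β + logit/(α) = -1.3 + (-1.9010)/2.6000 = -2.0311

-2.03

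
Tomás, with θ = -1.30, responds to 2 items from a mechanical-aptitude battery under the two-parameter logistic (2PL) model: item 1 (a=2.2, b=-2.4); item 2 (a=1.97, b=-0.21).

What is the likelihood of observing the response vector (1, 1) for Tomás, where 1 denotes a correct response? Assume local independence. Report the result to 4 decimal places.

P(θ) = 1 / (1 + exp(−a(θ − b)))
P_1 = 1/(1+e^{-2.4200}) = 0.9183
P_2 = 1/(1+e^{2.1473}) = 0.1046
L = P_1 × P_2 = 0.9183 × 0.1046 = 0.09604

0.0960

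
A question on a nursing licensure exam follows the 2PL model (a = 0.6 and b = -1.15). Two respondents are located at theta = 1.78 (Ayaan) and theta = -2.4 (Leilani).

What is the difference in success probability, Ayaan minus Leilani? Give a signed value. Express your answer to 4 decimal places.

P(theta) = 1 / (1 + exp(−a(theta − b)))
P(Ayaan) = 0.8530  [exponent 1.7580]
P(Leilani) = 0.3208  [exponent -0.7500]
Difference = 0.8530 − 0.3208 = 0.5321

0.5321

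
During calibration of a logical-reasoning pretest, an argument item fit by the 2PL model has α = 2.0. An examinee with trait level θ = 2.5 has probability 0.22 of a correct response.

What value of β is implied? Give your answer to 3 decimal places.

P(θ) = 1 / (1 + exp(−α(θ − β)))
logit(0.22) = ln(0.22/0.78) = -1.2657
β = θ − logit/(α) = 2.5 − (-1.2657)/2.0000 = 3.1328

3.133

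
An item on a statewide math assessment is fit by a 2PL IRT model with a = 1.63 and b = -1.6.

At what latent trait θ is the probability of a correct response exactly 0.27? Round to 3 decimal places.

-2.210

P(θ) = 1 / (1 + exp(−a(θ − b)))
logit = ln(0.2700/0.7300) = -0.9946
θ = b + logit/(a) = -1.6 + (-0.9946)/1.6300 = -2.2102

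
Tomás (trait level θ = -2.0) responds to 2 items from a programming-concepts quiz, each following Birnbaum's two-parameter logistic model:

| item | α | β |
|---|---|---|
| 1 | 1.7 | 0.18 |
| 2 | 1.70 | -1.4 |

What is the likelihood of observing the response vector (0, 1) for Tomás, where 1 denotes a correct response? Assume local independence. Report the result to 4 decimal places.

0.2587

P(θ) = 1 / (1 + exp(−α(θ − β)))
P_1 = 1/(1+e^{3.7060}) = 0.0240
P_2 = 1/(1+e^{1.0200}) = 0.2650
L = (1−P_1) × P_2 = 0.9760 × 0.2650 = 0.25867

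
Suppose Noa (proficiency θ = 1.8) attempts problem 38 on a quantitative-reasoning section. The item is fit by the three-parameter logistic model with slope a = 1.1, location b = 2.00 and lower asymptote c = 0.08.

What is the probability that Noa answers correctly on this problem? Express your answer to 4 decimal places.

0.4896

P(θ) = c + (1 − c) · 1 / (1 + exp(−a(θ − b)))
Exponent: 1.1 × (1.8 − 2.00) = -0.2200
1/(1 + e^{0.2200}) = 0.4452
P = 0.08 + 0.92 × 0.4452 = 0.4896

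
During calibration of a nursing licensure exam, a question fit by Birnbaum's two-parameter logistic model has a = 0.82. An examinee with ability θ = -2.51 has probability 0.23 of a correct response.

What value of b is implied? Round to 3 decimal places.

P(θ) = 1 / (1 + exp(−a(θ − b)))
logit(0.23) = ln(0.23/0.77) = -1.2083
b = θ − logit/(a) = -2.51 − (-1.2083)/0.8200 = -1.0364

-1.036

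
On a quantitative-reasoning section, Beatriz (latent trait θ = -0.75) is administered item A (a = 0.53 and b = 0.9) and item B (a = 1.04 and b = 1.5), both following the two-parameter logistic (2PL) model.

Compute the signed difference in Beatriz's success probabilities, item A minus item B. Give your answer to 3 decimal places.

0.206

P(θ) = 1 / (1 + exp(−a(θ − b)))
P_A = 0.2943
P_B = 0.0879
P_A − P_B = 0.2065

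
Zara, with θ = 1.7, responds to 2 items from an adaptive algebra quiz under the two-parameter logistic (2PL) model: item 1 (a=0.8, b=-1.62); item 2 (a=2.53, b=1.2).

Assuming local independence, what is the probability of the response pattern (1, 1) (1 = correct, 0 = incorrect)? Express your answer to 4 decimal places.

P(θ) = 1 / (1 + exp(−a(θ − b)))
P_1 = 1/(1+e^{-2.6560}) = 0.9344
P_2 = 1/(1+e^{-1.2650}) = 0.7799
L = P_1 × P_2 = 0.9344 × 0.7799 = 0.72871

0.7287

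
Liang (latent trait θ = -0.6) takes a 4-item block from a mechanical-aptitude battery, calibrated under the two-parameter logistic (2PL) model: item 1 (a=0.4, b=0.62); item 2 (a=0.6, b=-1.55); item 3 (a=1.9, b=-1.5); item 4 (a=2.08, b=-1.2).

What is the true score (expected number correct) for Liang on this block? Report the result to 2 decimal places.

P(θ) = 1 / (1 + exp(−a(θ − b)))
P_1 = 1/(1+e^{0.4880}) = 0.3804
P_2 = 1/(1+e^{-0.5700}) = 0.6388
P_3 = 1/(1+e^{-1.7100}) = 0.8468
P_4 = 1/(1+e^{-1.2480}) = 0.7770
E[score] = 0.3804 + 0.6388 + 0.8468 + 0.7770 = 2.6429

2.64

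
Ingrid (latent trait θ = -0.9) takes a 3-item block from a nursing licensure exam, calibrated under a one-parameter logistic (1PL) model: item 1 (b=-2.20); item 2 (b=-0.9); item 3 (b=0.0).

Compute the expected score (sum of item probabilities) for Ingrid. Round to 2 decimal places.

1.57

P(θ) = 1 / (1 + exp(−(θ − b)))
P_1 = 1/(1+e^{-1.3000}) = 0.7858
P_2 = 1/(1+e^{0.0000}) = 0.5000
P_3 = 1/(1+e^{0.9000}) = 0.2891
E[score] = 0.7858 + 0.5000 + 0.2891 = 1.5749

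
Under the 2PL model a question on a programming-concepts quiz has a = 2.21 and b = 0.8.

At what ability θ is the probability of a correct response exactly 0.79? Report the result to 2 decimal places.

P(θ) = 1 / (1 + exp(−a(θ − b)))
logit = ln(0.7900/0.2100) = 1.3249
θ = b + logit/(a) = 0.8 + 1.3249/2.2100 = 1.3995

1.40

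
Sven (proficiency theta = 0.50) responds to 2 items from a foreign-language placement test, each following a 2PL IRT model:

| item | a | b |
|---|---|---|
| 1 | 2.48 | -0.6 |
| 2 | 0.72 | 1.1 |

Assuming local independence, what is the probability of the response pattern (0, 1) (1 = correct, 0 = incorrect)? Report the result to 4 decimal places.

0.0241

P(theta) = 1 / (1 + exp(−a(theta − b)))
P_1 = 1/(1+e^{-2.7280}) = 0.9387
P_2 = 1/(1+e^{0.4320}) = 0.3936
L = (1−P_1) × P_2 = 0.0613 × 0.3936 = 0.02415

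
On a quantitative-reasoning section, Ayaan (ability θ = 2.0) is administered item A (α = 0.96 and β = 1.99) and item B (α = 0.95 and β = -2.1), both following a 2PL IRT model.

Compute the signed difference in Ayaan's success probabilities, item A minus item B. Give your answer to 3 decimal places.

P(θ) = 1 / (1 + exp(−α(θ − β)))
P_A = 0.5024
P_B = 0.9801
P_A − P_B = -0.4777

-0.478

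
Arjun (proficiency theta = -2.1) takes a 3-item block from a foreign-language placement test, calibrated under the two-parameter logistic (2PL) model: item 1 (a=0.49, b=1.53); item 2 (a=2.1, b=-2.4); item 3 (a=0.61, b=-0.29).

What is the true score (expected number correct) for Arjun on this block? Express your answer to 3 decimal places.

1.046

P(theta) = 1 / (1 + exp(−a(theta − b)))
P_1 = 1/(1+e^{1.7787}) = 0.1445
P_2 = 1/(1+e^{-0.6300}) = 0.6525
P_3 = 1/(1+e^{1.1041}) = 0.2490
E[score] = 0.1445 + 0.6525 + 0.2490 = 1.0459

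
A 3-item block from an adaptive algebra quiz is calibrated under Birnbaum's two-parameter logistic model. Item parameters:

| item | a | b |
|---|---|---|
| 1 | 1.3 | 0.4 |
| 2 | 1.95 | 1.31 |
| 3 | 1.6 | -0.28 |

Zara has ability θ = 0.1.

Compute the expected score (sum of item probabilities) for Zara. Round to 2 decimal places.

1.14

P(θ) = 1 / (1 + exp(−a(θ − b)))
P_1 = 1/(1+e^{0.3900}) = 0.4037
P_2 = 1/(1+e^{2.3595}) = 0.0863
P_3 = 1/(1+e^{-0.6080}) = 0.6475
E[score] = 0.4037 + 0.0863 + 0.6475 = 1.1375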